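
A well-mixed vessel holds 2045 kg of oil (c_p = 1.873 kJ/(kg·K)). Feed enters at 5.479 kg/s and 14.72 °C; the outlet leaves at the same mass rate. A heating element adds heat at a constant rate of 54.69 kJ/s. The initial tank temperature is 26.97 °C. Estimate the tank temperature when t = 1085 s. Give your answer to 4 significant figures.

Energy balance: M c_p dT/dt = ṁ c_p (T_in − T) + 54.69.
τ = M/ṁ = 373.243 s; T_ss = T_in + Q̇/(ṁ c_p) = 14.72 + 54.69/(5.479·1.873) = 20.0493 °C.
T approaches T_ss exponentially: T(t) = T_ss + (T₀ − T_ss) e^(−t/τ).
T(1085) = 20.0493 + (6.92072)·e^(−1085/373.243) = 20.0493 + (6.92072)·0.0546421 = 20.4274 °C.

20.43 °C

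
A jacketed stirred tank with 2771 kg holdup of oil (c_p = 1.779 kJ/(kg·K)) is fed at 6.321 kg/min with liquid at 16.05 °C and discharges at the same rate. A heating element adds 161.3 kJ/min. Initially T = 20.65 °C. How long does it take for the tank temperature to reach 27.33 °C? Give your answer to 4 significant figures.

507.2 min

M c_p dT/dt = ṁ c_p (T_in − T) + Q̇.
τ = M/ṁ = 438.380 min; T_ss = T_in + Q̇/(ṁ c_p) = 30.3941 °C.
T(t) = T_ss + (T₀ − T_ss) e^(−t/τ). Set T = 27.33:
e^(−t/τ) = (27.33 − 30.3941)/(20.65 − 30.3941) = 0.314455
t = −438.380 · ln(0.314455) = 507.168 min.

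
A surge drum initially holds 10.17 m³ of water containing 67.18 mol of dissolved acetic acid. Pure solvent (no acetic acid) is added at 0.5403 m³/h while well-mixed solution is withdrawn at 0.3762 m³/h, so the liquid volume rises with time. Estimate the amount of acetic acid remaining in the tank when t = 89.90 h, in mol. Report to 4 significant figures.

Let m(t) be the amount of acetic acid. Volume: V(t) = V₀ + (Q_in − Q_out) t = 10.17 + 0.164100 t; V(89.90) = 24.9226 m³.
Solute balance: dm/dt = 0 − Q_out C = −Q_out m/V(t).
Separate: dm/m = −Q_out dt/V(t) ⇒ ln(m/m₀) = −(Q_out/(Q_in−Q_out)) ln(V/V₀).
m = m₀ (V₀/V)^(Q_out/(Q_in−Q_out)) = 67.18 × (10.17/24.9226)^(2.29250) = 8.60660 mol.

8.607 mol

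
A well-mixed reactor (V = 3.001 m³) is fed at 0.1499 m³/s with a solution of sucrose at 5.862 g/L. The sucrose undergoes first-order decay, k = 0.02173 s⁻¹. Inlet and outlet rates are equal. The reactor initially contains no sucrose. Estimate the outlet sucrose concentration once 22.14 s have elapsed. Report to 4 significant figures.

Accumulation = in − out − consumed: V dC/dt = Q C_in − Q C − k V C.
dC/dt = (Q/V) C_in − (Q/V + k) C; effective rate a = Q/V + k = 0.0499500 + 0.02173 = 0.0716800 s⁻¹.
C_ss = Q C_in/(Q + kV) = 4.08492 g/L; C(t) = C_ss + (C₀ − C_ss) e^(−a t).
C(22.14) = 4.08492 + (-4.08492)·e^(−0.0716800·22.14) = 4.08492 + (-4.08492)·0.204539 = 3.24939 g/L.

3.249 g/L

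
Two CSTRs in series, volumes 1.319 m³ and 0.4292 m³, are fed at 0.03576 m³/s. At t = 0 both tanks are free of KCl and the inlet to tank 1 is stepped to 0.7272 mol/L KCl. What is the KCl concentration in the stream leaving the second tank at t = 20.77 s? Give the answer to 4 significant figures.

Species balance on tank i: dCᵢ/dt = (Cᵢ₋₁ − Cᵢ)/τᵢ with τᵢ = Vᵢ/Q.
τ₁ = 1.319/0.03576 = 36.8848 s; τ₂ = 0.4292/0.03576 = 12.0022 s.
Solving the cascade with C₁(0)=C₂(0)=0 gives C₂(t) = C_in[1 − (τ₁ e^(−t/τ₁) − τ₂ e^(−t/τ₂))/(τ₁ − τ₂)].
At t = 20.77: e^(−t/τ₁) = 0.569438, e^(−t/τ₂) = 0.177194.
C₂ = 0.7272·[1 − (36.8848·0.569438 − 12.0022·0.177194)/(24.8826)] = 0.7272·0.241360 = 0.175517 mol/L.

0.1755 mol/L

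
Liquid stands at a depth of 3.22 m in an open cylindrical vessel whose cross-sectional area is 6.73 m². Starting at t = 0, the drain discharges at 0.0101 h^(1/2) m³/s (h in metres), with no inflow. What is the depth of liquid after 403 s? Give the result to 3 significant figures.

With no inflow, A dh/dt = −0.0101 √h.
This is separable: 2 d(√h)/dt = −0.0101/A, so √h = √h₀ − (0.0101/(2A)) t.
√h = √3.22 − 0.0101·403/(2·6.73) = 1.7944 − 0.30240 = 1.4920.
h = 1.4920² = 2.2262 m.

2.23 m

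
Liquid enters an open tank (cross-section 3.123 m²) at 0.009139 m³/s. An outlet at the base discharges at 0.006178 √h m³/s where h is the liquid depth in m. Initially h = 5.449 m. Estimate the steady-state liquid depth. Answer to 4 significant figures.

Level balance: A dh/dt = 0.009139 − 0.006178 √h. Setting dh/dt = 0:
Q_in = 0.006178 √h_ss ⇒ √h_ss = 0.009139/0.006178 = 1.47928.
h_ss = 1.47928² = 2.18827 m. (Since h₀ = 5.449 m > h_ss, the level will fall toward this value.)

2.188 m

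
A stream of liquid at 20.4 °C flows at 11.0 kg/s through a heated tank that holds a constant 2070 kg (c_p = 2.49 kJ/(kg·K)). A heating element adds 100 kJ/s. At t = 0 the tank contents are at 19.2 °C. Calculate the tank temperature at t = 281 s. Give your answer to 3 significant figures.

23.0 °C

Unsteady energy balance on the tank contents: M c_p dT/dt = ṁ c_p (T_in − T) + 100.
τ = M/ṁ = 188.18 s; T_ss = T_in + Q̇/(ṁ c_p) = 20.4 + 100/(11.0·2.49) = 24.051 °C.
This is linear first-order; T(t) = T_ss + (T₀ − T_ss) e^(−t/τ).
T(281) = 24.051 + (-4.8510)·e^(−281/188.18) = 24.051 + (-4.8510)·0.22464 = 22.961 °C.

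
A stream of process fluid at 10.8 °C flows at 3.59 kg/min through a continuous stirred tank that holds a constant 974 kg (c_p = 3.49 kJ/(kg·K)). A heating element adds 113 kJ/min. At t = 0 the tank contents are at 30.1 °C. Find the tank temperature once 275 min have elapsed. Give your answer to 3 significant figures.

23.6 °C

M c_p dT/dt = ṁ c_p (T_in − T) + Q̇.
Rearrange: dT/dt = (T_ss − T)/τ with τ = M/ṁ = 271.31 min and T_ss = T_in + Q̇/(ṁ c_p) = 19.819 °C.
T approaches T_ss exponentially: T(t) = T_ss + (T₀ − T_ss) e^(−t/τ).
T(275) = 19.819 + (10.281)·e^(−275/271.31) = 19.819 + (10.281)·0.36291 = 23.550 °C.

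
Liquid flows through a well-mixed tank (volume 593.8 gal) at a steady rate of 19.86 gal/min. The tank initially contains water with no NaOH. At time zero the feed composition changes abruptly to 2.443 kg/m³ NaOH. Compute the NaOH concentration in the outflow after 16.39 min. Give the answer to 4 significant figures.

Unsteady species balance (constant V, well mixed): V dC/dt = Q(C_in − C).
Time constant τ = V/Q = 593.8/19.86 = 29.8993 min.
This is linear first-order; C(t) = C_in + (C₀ − C_in) e^(−t/τ).
C(16.39) = 2.443 + (0 − 2.443)·e^(−16.39/29.8993) = 2.443 + (-2.44300)·0.578005 = 1.03093 kg/m³.

1.031 kg/m³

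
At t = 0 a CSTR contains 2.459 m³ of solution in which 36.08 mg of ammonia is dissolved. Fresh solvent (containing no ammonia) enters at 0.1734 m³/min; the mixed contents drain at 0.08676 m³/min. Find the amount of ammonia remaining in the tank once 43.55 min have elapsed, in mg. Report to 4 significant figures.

14.22 mg

Total volume: dV/dt = Q_in − Q_out = 0.0866400 m³/min, so V(t) = 2.459 + 0.0866400 t and V(43.55) = 6.23217 m³.
No ammonia enters, so dm/dt = −Q_out · (m/V).
dm/m = −Q_out dt/(V₀ + 0.0866400 t); integrating gives ln(m/m₀) = −(Q_out/(Q_in−Q_out)) ln(V/V₀).
m = m₀ (V₀/V)^(Q_out/(Q_in−Q_out)) = 36.08 × (2.459/6.23217)^(1.00139) = 14.2176 mg.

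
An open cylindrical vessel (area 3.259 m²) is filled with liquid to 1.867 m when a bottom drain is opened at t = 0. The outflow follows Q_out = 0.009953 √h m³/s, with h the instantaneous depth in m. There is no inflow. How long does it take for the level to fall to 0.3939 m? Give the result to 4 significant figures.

483.8 s

With no inflow, A dh/dt = −0.009953 √h.
∫ h^(−1/2) dh = −(0.009953/A) ∫ dt, giving 2√h = 2√h₀ − (0.009953/A) t.
t = 2A(√h₀ − √h)/0.009953 = 2·3.259·(√1.867 − √0.3939)/0.009953
  = 6.51800 × (1.36638 − 0.627615) / 0.009953 = 483.803 s.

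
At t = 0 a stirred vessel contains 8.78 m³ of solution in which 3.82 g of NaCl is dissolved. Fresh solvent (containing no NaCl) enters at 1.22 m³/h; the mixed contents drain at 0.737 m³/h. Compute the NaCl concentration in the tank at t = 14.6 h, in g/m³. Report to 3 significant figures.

0.0981 g/m³

Total volume: dV/dt = Q_in − Q_out = 0.48300 m³/h, so V(t) = 8.78 + 0.48300 t and V(14.6) = 15.832 m³.
No NaCl enters, so dm/dt = −Q_out · (m/V).
dm/m = −Q_out dt/(V₀ + 0.48300 t); integrating gives ln(m/m₀) = −(Q_out/(Q_in−Q_out)) ln(V/V₀).
m = m₀ (V₀/V)^(Q_out/(Q_in−Q_out)) = 3.82 × (8.78/15.832)^(1.5259) = 1.5538 g.
C = m/V = 1.5538/15.832 = 0.098142 g/m³.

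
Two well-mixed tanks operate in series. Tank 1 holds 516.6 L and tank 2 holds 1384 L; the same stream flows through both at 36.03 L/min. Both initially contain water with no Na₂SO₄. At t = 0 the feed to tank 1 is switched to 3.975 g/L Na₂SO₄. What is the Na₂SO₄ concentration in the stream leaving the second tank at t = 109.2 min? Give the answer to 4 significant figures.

Each tank obeys Vᵢ dCᵢ/dt = Q(Cᵢ₋₁ − Cᵢ), so τᵢ = Vᵢ/Q.
τ₁ = 516.6/36.03 = 14.3381 min; τ₂ = 1384/36.03 = 38.4124 min.
Solving the cascade with C₁(0)=C₂(0)=0 gives C₂(t) = C_in[1 − (τ₁ e^(−t/τ₁) − τ₂ e^(−t/τ₂))/(τ₁ − τ₂)].
At t = 109.2: e^(−t/τ₁) = 0.000492460, e^(−t/τ₂) = 0.0582606.
C₂ = 3.975·[1 − (14.3381·0.000492460 − 38.4124·0.0582606)/(-24.0744)] = 3.975·0.907334 = 3.60665 g/L.

3.607 g/L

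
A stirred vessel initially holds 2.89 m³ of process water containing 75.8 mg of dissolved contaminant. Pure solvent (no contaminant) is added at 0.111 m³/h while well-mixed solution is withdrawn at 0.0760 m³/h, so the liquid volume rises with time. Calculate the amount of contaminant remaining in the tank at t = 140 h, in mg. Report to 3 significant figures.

Total volume: dV/dt = Q_in − Q_out = 0.035000 m³/h, so V(t) = 2.89 + 0.035000 t and V(140) = 7.7900 m³.
Species balance (pure solvent in): dm/dt = −Q_out · m/V(t).
Separate: dm/m = −Q_out dt/V(t) ⇒ ln(m/m₀) = −(Q_out/(Q_in−Q_out)) ln(V/V₀).
m = m₀ (V₀/V)^(Q_out/(Q_in−Q_out)) = 75.8 × (2.89/7.7900)^(2.1714) = 8.8017 mg.

8.80 mg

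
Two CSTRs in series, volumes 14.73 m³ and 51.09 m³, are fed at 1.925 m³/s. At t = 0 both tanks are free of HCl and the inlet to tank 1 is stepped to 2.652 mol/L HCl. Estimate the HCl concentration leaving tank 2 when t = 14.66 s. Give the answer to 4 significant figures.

Species balance on tank i: dCᵢ/dt = (Cᵢ₋₁ − Cᵢ)/τᵢ with τᵢ = Vᵢ/Q.
τ₁ = 14.73/1.925 = 7.65195 s; τ₂ = 51.09/1.925 = 26.5403 s.
Solving the cascade with C₁(0)=C₂(0)=0 gives C₂(t) = C_in[1 − (τ₁ e^(−t/τ₁) − τ₂ e^(−t/τ₂))/(τ₁ − τ₂)].
At t = 14.66: e^(−t/τ₁) = 0.147216, e^(−t/τ₂) = 0.575585.
C₂ = 2.652·[1 − (7.65195·0.147216 − 26.5403·0.575585)/(-18.8883)] = 2.652·0.250876 = 0.665324 mol/L.

0.6653 mol/L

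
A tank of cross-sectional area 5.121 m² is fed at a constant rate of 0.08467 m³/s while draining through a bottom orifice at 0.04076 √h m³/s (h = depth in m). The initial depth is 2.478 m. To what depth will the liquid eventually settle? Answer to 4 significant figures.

4.315 m

A dh/dt = Q_in − 0.04076 √h. Steady state requires inflow = outflow:
Q_in = 0.04076 √h_ss ⇒ √h_ss = 0.08467/0.04076 = 2.07728.
h_ss = 2.07728² = 4.31510 m. (Since h₀ = 2.478 m < h_ss, the level will rise toward this value.)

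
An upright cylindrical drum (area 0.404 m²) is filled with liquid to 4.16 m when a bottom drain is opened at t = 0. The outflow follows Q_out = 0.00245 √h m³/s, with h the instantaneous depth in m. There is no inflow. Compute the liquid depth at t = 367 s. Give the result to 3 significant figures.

Mass balance (ρ constant): A dh/dt = −0.00245 √h.
This is separable: 2 d(√h)/dt = −0.00245/A, so √h = √h₀ − (0.00245/(2A)) t.
√h = √4.16 − 0.00245·367/(2·0.404) = 2.0396 − 1.1128 = 0.92680.
h = 0.92680² = 0.85896 m.

0.859 m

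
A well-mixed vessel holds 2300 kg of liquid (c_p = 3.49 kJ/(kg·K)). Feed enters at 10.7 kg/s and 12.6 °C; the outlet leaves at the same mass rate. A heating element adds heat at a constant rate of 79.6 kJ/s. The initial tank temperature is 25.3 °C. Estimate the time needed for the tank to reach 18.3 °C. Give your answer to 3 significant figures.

233 s

M c_p dT/dt = ṁ c_p (T_in − T) + Q̇.
τ = M/ṁ = 214.95 s; T_ss = T_in + Q̇/(ṁ c_p) = 14.732 °C.
T(t) = T_ss + (T₀ − T_ss) e^(−t/τ). Set T = 18.3:
e^(−t/τ) = (18.3 − 14.732)/(25.3 − 14.732) = 0.33765
t = −214.95 · ln(0.33765) = 233.39 s.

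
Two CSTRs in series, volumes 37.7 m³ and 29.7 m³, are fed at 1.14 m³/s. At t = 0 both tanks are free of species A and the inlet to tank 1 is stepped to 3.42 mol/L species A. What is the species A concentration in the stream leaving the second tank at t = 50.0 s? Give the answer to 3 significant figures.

1.73 mol/L

Species balance on tank i: dCᵢ/dt = (Cᵢ₋₁ − Cᵢ)/τᵢ with τᵢ = Vᵢ/Q.
τ₁ = 37.7/1.14 = 33.070 s; τ₂ = 29.7/1.14 = 26.053 s.
Solving the cascade with C₁(0)=C₂(0)=0 gives C₂(t) = C_in[1 − (τ₁ e^(−t/τ₁) − τ₂ e^(−t/τ₂))/(τ₁ − τ₂)].
At t = 50.0: e^(−t/τ₁) = 0.22048, e^(−t/τ₂) = 0.14673.
C₂ = 3.42·[1 − (33.070·0.22048 − 26.053·0.14673)/(7.0175)] = 3.42·0.50569 = 1.7295 mol/L.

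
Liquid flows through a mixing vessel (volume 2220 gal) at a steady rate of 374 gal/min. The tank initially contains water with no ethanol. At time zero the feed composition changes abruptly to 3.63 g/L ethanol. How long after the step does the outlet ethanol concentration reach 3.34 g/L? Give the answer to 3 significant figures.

Species balance: V dC/dt = Q(C_in − C) ⇒ τ = V/Q = 5.9358 min.
C(t) = C_in + (C₀ − C_in) e^(−t/τ). Set C = 3.34 and solve for t:
e^(−t/τ) = (C − C_in)/(C₀ − C_in) = (3.34 − 3.63)/(0 − 3.63) = 0.079890
t = −τ ln(…) = 5.9358 × 2.5271 = 15.000 min.

15.0 min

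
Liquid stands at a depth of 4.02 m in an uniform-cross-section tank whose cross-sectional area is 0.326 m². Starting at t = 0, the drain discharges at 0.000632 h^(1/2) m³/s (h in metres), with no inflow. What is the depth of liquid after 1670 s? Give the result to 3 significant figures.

0.149 m

With no inflow, A dh/dt = −0.000632 √h.
Separate and integrate: 2(√h − √h₀) = −(0.000632/A) t.
√h = √4.02 − 0.000632·1670/(2·0.326) = 2.0050 − 1.6188 = 0.38622.
h = 0.38622² = 0.14917 m.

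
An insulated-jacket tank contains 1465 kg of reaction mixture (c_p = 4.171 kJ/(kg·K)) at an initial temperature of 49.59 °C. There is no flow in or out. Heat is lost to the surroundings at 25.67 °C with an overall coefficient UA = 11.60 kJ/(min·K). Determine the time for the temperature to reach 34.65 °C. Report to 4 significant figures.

516.1 min

Energy balance: M c_p dT/dt = −UA(T − T_amb).
τ = M c_p/UA = 526.769 min; T_ss = T_amb = 25.6700 °C.
T(t) = T_ss + (T₀ − T_ss)e^(−t/τ); set T = 34.65:
t = −τ ln[(T − T_ss)/(T₀ − T_ss)] = −526.769 · ln(0.375418) = 516.083 min.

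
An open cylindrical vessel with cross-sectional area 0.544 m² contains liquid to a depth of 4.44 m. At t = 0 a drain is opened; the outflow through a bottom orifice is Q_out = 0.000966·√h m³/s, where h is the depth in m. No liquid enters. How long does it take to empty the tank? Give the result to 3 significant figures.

A dh/dt = −Q_out = −0.000966 √h.
This is separable: 2 d(√h)/dt = −0.000966/A, so √h = √h₀ − (0.000966/(2A)) t.
Set h = 0: 2√h₀ = (0.000966/A) t_empty ⇒ t_empty = 2A√h₀/0.000966.
t_empty = 2·0.544·√4.44/0.000966 = 1.0880·2.1071/0.000966 = 2373.2 s.

2370 s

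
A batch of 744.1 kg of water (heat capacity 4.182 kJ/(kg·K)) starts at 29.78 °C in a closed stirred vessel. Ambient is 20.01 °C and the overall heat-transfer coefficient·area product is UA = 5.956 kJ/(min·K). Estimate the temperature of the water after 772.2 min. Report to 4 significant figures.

22.24 °C

Energy balance: M c_p dT/dt = −UA(T − T_amb).
dT/dt = (T_ss − T)/τ with T_ss = T_amb = 20.0100 °C, τ = M c_p/UA = 744.1·4.182/5.956 = 522.469 min.
Solution: T(t) = T_ss + (T₀ − T_ss) e^(−t/τ).
T(772.2) = 20.0100 + (9.77000)·0.228098 = 22.2385 °C.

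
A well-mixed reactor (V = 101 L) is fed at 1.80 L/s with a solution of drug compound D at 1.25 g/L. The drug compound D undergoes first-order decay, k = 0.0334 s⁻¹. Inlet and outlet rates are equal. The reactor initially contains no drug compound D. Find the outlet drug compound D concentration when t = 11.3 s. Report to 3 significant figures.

0.191 g/L

V dC/dt = Q(C_in − C) − k V C.
dC/dt = (Q/V) C_in − (Q/V + k) C; effective rate a = Q/V + k = 0.017822 + 0.0334 = 0.051222 s⁻¹.
C_ss = Q C_in/(Q + kV) = 0.43492 g/L; C(t) = C_ss + (C₀ − C_ss) e^(−a t).
C(11.3) = 0.43492 + (-0.43492)·e^(−0.051222·11.3) = 0.43492 + (-0.43492)·0.56057 = 0.19112 g/L.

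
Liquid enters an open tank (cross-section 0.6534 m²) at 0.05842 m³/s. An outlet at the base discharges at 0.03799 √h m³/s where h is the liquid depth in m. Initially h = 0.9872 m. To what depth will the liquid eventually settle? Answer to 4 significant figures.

2.365 m

Unsteady balance on liquid volume: A dh/dt = Q_in − 0.03799 √h. At steady state dh/dt = 0:
Q_in = 0.03799 √h_ss ⇒ √h_ss = 0.05842/0.03799 = 1.53777.
h_ss = 1.53777² = 2.36475 m. (Since h₀ = 0.9872 m < h_ss, the level will rise toward this value.)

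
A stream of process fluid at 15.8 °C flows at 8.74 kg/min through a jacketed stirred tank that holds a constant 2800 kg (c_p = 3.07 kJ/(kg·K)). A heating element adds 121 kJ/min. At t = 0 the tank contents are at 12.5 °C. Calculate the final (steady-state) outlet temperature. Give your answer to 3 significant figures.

M c_p dT/dt = ṁ c_p (T_in − T) + Q̇.
At steady state dT/dt = 0 ⇒ T_ss = T_in + Q̇/(ṁ c_p) = 15.8 + 121/(8.74·3.07) = 20.310 °C.

20.3 °C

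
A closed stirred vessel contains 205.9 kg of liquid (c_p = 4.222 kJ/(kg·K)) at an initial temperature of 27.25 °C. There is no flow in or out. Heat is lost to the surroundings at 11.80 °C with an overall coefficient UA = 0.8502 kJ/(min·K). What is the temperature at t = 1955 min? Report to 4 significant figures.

Lumped-capacitance energy balance: M c_p dT/dt = UA(T_amb − T).
dT/dt = (T_ss − T)/τ with T_ss = T_amb = 11.8000 °C, τ = M c_p/UA = 205.9·4.222/0.8502 = 1022.48 min.
This is linear first-order; T(t) = T_ss + (T₀ − T_ss) e^(−t/τ).
T(1955) = 11.8000 + (15.4500)·0.147781 = 14.0832 °C.

14.08 °C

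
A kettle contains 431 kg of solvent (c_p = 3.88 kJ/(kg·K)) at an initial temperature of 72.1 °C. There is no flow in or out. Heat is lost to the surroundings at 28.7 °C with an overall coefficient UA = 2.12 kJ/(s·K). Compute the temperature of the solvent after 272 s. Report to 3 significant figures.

First-law balance (no shaft work): M c_p dT/dt = −UA(T − T_amb).
dT/dt = (T_ss − T)/τ with T_ss = T_amb = 28.700 °C, τ = M c_p/UA = 431·3.88/2.12 = 788.81 s.
T approaches T_ss exponentially: T(t) = T_ss + (T₀ − T_ss) e^(−t/τ).
T(272) = 28.700 + (43.400)·0.70835 = 59.442 °C.

59.4 °C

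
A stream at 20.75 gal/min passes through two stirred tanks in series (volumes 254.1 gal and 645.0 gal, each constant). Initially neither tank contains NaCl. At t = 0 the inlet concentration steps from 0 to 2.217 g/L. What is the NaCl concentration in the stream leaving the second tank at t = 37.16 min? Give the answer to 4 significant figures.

Species balance on tank i: dCᵢ/dt = (Cᵢ₋₁ − Cᵢ)/τᵢ with τᵢ = Vᵢ/Q.
τ₁ = 254.1/20.75 = 12.2458 min; τ₂ = 645.0/20.75 = 31.0843 min.
Tank 1: C₁ = C_in(1 − e^(−t/τ₁)). Tank 2 (τ₁ ≠ τ₂): C₂ = C_in[1 − (τ₁ e^(−t/τ₁) − τ₂ e^(−t/τ₂))/(τ₁ − τ₂)].
At t = 37.16: e^(−t/τ₁) = 0.0480980, e^(−t/τ₂) = 0.302566.
C₂ = 2.217·[1 − (12.2458·0.0480980 − 31.0843·0.302566)/(-18.8386)] = 2.217·0.532021 = 1.17949 g/L.

1.179 g/L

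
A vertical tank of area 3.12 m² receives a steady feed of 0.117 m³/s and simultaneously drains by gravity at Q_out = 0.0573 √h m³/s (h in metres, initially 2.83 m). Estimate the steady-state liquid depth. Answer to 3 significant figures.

Mass balance (ρ constant): A dh/dt = Q_in − 0.0573 √h. At steady state dh/dt = 0:
Q_in = 0.0573 √h_ss ⇒ √h_ss = 0.117/0.0573 = 2.0419.
h_ss = 2.0419² = 4.1693 m. (Since h₀ = 2.83 m < h_ss, the level will rise toward this value.)

4.17 m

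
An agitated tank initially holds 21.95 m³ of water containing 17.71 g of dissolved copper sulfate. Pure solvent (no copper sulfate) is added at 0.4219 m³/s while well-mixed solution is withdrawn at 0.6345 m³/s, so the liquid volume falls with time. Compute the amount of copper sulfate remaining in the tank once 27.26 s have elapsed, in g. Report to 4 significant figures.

7.094 g

Total volume: dV/dt = Q_in − Q_out = -0.212600 m³/s, so V(t) = 21.95 − 0.212600 t and V(27.26) = 16.1545 m³.
No copper sulfate enters, so dm/dt = −Q_out · (m/V).
dm/m = −Q_out dt/(V₀ − 0.212600 t); integrating gives ln(m/m₀) = −(Q_out/(Q_in−Q_out)) ln(V/V₀).
m = m₀ (V₀/V)^(Q_out/(Q_in−Q_out)) = 17.71 × (21.95/16.1545)^(-2.98448) = 7.09356 g.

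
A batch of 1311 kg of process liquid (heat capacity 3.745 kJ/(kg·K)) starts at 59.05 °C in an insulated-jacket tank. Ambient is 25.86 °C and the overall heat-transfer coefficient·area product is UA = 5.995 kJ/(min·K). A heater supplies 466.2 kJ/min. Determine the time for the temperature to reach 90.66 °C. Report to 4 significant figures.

1011 min

First-law balance (no shaft work): M c_p dT/dt = −UA(T − T_amb) + Q̇.
τ = M c_p/UA = 818.965 min; T_ss = T_amb + Q̇/UA = 25.86 + 466.2/5.995 = 103.625 °C.
T(t) = T_ss + (T₀ − T_ss)e^(−t/τ); set T = 90.66:
t = −τ ln[(T − T_ss)/(T₀ − T_ss)] = −818.965 · ln(0.290855) = 1011.36 min.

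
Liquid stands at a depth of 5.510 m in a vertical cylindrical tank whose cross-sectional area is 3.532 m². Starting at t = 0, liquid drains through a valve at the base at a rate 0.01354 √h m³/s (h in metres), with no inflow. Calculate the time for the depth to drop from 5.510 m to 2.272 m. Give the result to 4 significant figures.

With no inflow, A dh/dt = −0.01354 √h.
Separate and integrate: 2(√h − √h₀) = −(0.01354/A) t.
t = 2A(√h₀ − √h)/0.01354 = 2·3.532·(√5.510 − √2.272)/0.01354
  = 7.06400 × (2.34734 − 1.50732) / 0.01354 = 438.252 s.

438.3 s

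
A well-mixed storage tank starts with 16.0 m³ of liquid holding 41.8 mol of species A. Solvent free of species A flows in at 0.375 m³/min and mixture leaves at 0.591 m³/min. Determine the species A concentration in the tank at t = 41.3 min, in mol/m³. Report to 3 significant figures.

Total volume: dV/dt = Q_in − Q_out = -0.21600 m³/min, so V(t) = 16.0 − 0.21600 t and V(41.3) = 7.0792 m³.
Species balance (pure solvent in): dm/dt = −Q_out · m/V(t).
Separate: dm/m = −Q_out dt/V(t) ⇒ ln(m/m₀) = −(Q_out/(Q_in−Q_out)) ln(V/V₀).
m = m₀ (V₀/V)^(Q_out/(Q_in−Q_out)) = 41.8 × (16.0/7.0792)^(-2.7361) = 4.4897 mol.
C = m/V = 4.4897/7.0792 = 0.63422 mol/m³.

0.634 mol/m³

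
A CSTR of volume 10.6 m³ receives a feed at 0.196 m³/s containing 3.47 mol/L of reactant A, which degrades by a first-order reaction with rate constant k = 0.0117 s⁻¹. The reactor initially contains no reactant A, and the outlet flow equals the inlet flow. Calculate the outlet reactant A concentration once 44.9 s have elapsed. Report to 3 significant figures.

Accumulation = in − out − consumed: V dC/dt = Q C_in − Q C − k V C.
This is linear with rate a = Q/V + k = 0.030191 s⁻¹.
C_ss = Q C_in/(Q + kV) = 2.1252 mol/L; C(t) = C_ss + (C₀ − C_ss) e^(−a t).
C(44.9) = 2.1252 + (-2.1252)·e^(−0.030191·44.9) = 2.1252 + (-2.1252)·0.25780 = 1.5773 mol/L.

1.58 mol/L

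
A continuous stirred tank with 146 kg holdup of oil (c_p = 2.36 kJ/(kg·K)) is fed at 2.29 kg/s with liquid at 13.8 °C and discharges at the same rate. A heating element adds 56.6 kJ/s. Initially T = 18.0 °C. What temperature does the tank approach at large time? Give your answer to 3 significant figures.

M c_p dT/dt = ṁ c_p (T_in − T) + Q̇.
At steady state dT/dt = 0 ⇒ T_ss = T_in + Q̇/(ṁ c_p) = 13.8 + 56.6/(2.29·2.36) = 24.273 °C.

24.3 °C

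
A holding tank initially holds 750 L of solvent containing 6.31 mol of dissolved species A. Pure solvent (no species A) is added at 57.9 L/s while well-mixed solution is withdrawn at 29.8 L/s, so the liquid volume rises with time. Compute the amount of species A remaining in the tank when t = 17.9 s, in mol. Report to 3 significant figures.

Total volume: dV/dt = Q_in − Q_out = 28.100 L/s, so V(t) = 750 + 28.100 t and V(17.9) = 1253.0 L.
Solute balance: dm/dt = 0 − Q_out C = −Q_out m/V(t).
Separate: dm/m = −Q_out dt/V(t) ⇒ ln(m/m₀) = −(Q_out/(Q_in−Q_out)) ln(V/V₀).
m = m₀ (V₀/V)^(Q_out/(Q_in−Q_out)) = 6.31 × (750/1253.0)^(1.0605) = 3.6615 mol.

3.66 mol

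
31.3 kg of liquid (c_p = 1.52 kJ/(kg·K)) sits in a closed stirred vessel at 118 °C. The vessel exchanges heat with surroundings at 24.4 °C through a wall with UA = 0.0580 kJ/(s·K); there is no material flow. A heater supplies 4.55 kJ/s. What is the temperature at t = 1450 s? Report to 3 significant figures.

Lumped-capacitance energy balance: M c_p dT/dt = UA(T_amb − T) + Q̇.
dT/dt = (T_ss − T)/τ with T_ss = T_amb + Q̇/UA = 24.4 + 4.55/0.0580 = 102.85 °C, τ = M c_p/UA = 31.3·1.52/0.0580 = 820.28 s.
T approaches T_ss exponentially: T(t) = T_ss + (T₀ − T_ss) e^(−t/τ).
T(1450) = 102.85 + (15.152)·0.17073 = 105.44 °C.

105 °C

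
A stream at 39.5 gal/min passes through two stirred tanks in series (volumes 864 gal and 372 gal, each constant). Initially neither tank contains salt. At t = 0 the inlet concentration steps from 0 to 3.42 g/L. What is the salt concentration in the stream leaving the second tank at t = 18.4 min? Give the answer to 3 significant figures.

1.20 g/L

Time constants: τᵢ = Vᵢ/Q for each well-mixed tank.
τ₁ = 864/39.5 = 21.873 min; τ₂ = 372/39.5 = 9.4177 min.
Solving the cascade with C₁(0)=C₂(0)=0 gives C₂(t) = C_in[1 − (τ₁ e^(−t/τ₁) − τ₂ e^(−t/τ₂))/(τ₁ − τ₂)].
At t = 18.4: e^(−t/τ₁) = 0.43119, e^(−t/τ₂) = 0.14174.
C₂ = 3.42·[1 − (21.873·0.43119 − 9.4177·0.14174)/(12.456)] = 3.42·0.34996 = 1.1968 g/L.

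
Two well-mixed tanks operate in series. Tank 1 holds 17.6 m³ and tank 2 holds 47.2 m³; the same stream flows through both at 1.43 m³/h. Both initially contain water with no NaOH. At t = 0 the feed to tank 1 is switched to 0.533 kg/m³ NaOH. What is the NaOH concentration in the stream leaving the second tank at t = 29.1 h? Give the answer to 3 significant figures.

0.211 kg/m³

Species balance on tank i: dCᵢ/dt = (Cᵢ₋₁ − Cᵢ)/τᵢ with τᵢ = Vᵢ/Q.
τ₁ = 17.6/1.43 = 12.308 h; τ₂ = 47.2/1.43 = 33.007 h.
Tank 1: C₁ = C_in(1 − e^(−t/τ₁)). Tank 2 (τ₁ ≠ τ₂): C₂ = C_in[1 − (τ₁ e^(−t/τ₁) − τ₂ e^(−t/τ₂))/(τ₁ − τ₂)].
At t = 29.1: e^(−t/τ₁) = 0.094008, e^(−t/τ₂) = 0.41411.
C₂ = 0.533·[1 − (12.308·0.094008 − 33.007·0.41411)/(-20.699)] = 0.533·0.39556 = 0.21084 kg/m³.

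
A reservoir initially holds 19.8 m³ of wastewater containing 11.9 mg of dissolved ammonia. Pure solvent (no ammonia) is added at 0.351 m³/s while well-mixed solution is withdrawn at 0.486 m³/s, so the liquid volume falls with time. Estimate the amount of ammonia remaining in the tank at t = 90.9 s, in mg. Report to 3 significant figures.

Total volume: dV/dt = Q_in − Q_out = -0.13500 m³/s, so V(t) = 19.8 − 0.13500 t and V(90.9) = 7.5285 m³.
Species balance (pure solvent in): dm/dt = −Q_out · m/V(t).
Separate: dm/m = −Q_out dt/V(t) ⇒ ln(m/m₀) = −(Q_out/(Q_in−Q_out)) ln(V/V₀).
m = m₀ (V₀/V)^(Q_out/(Q_in−Q_out)) = 11.9 × (19.8/7.5285)^(-3.6000) = 0.36619 mg.

0.366 mg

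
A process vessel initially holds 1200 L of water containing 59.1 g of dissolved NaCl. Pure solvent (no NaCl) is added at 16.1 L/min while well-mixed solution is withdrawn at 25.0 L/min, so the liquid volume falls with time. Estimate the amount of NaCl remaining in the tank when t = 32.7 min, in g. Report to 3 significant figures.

Let m(t) be the amount of NaCl. Volume: V(t) = V₀ + (Q_in − Q_out) t = 1200 − 8.9000 t; V(32.7) = 908.97 L.
No NaCl enters, so dm/dt = −Q_out · (m/V).
Separate: dm/m = −Q_out dt/V(t) ⇒ ln(m/m₀) = −(Q_out/(Q_in−Q_out)) ln(V/V₀).
m = m₀ (V₀/V)^(Q_out/(Q_in−Q_out)) = 59.1 × (1200/908.97)^(-2.8090) = 27.085 g.

27.1 g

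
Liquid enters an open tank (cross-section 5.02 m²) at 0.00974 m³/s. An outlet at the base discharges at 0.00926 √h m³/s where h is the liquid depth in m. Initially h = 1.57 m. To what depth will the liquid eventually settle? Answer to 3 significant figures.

1.11 m

Unsteady balance on liquid volume: A dh/dt = Q_in − 0.00926 √h. At steady state dh/dt = 0:
Q_in = 0.00926 √h_ss ⇒ √h_ss = 0.00974/0.00926 = 1.0518.
h_ss = 1.0518² = 1.1064 m. (Since h₀ = 1.57 m > h_ss, the level will fall toward this value.)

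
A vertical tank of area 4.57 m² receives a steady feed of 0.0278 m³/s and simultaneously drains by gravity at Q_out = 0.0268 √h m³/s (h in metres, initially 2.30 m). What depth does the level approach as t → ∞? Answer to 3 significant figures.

A dh/dt = Q_in − 0.0268 √h. Steady state requires inflow = outflow:
Q_in = 0.0268 √h_ss ⇒ √h_ss = 0.0278/0.0268 = 1.0373.
h_ss = 1.0373² = 1.0760 m. (Since h₀ = 2.30 m > h_ss, the level will fall toward this value.)

1.08 m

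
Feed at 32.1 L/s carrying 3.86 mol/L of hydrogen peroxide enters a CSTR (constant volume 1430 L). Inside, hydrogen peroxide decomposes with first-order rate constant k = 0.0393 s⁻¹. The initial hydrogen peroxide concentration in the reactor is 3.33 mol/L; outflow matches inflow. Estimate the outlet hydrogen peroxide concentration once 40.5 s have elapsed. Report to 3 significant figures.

Accumulation = in − out − consumed: V dC/dt = Q C_in − Q C − k V C.
This is linear with rate a = Q/V + k = 0.061748 s⁻¹.
C_ss = Q C_in/(Q + kV) = 1.4033 mol/L; C(t) = C_ss + (C₀ − C_ss) e^(−a t).
C(40.5) = 1.4033 + (1.9267)·e^(−0.061748·40.5) = 1.4033 + (1.9267)·0.082021 = 1.5613 mol/L.

1.56 mol/L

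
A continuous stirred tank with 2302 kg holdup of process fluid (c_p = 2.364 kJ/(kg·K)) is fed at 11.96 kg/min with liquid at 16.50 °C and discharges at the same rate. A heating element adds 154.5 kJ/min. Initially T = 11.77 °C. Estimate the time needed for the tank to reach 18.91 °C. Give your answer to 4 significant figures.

M c_p dT/dt = ṁ c_p (T_in − T) + Q̇.
τ = M/ṁ = 192.475 min; T_ss = T_in + Q̇/(ṁ c_p) = 21.9645 °C.
T(t) = T_ss + (T₀ − T_ss) e^(−t/τ). Set T = 18.91:
e^(−t/τ) = (18.91 − 21.9645)/(11.77 − 21.9645) = 0.299622
t = −192.475 · ln(0.299622) = 231.977 min.

232.0 min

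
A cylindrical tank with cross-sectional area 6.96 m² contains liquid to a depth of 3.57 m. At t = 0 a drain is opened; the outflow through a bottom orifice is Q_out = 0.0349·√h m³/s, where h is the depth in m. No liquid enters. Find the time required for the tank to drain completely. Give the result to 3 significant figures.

Volume balance on the tank: A dh/dt = −0.0349 √h.
Separate and integrate: 2(√h − √h₀) = −(0.0349/A) t.
Set h = 0: 2√h₀ = (0.0349/A) t_empty ⇒ t_empty = 2A√h₀/0.0349.
t_empty = 2·6.96·√3.57/0.0349 = 13.920·1.8894/0.0349 = 753.61 s.

754 s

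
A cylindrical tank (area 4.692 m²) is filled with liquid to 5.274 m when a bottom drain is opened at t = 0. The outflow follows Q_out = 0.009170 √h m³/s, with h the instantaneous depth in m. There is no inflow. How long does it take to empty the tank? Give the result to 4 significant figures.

Volume balance on the tank: A dh/dt = −0.009170 √h.
This is separable: 2 d(√h)/dt = −0.009170/A, so √h = √h₀ − (0.009170/(2A)) t.
Tank is empty when √h = 0: t_empty = 2A√h₀/0.009170.
t_empty = 2·4.692·√5.274/0.009170 = 9.38400·2.29652/0.009170 = 2350.11 s.

2350 s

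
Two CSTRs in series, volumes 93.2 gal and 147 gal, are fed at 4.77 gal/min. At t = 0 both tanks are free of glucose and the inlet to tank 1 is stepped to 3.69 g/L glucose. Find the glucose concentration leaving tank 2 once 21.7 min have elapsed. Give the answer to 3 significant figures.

Time constants: τᵢ = Vᵢ/Q for each well-mixed tank.
τ₁ = 93.2/4.77 = 19.539 min; τ₂ = 147/4.77 = 30.818 min.
Solving the cascade with C₁(0)=C₂(0)=0 gives C₂(t) = C_in[1 − (τ₁ e^(−t/τ₁) − τ₂ e^(−t/τ₂))/(τ₁ − τ₂)].
At t = 21.7: e^(−t/τ₁) = 0.32936, e^(−t/τ₂) = 0.49453.
C₂ = 3.69·[1 − (19.539·0.32936 − 30.818·0.49453)/(-11.279)] = 3.69·0.21933 = 0.80932 g/L.

0.809 g/L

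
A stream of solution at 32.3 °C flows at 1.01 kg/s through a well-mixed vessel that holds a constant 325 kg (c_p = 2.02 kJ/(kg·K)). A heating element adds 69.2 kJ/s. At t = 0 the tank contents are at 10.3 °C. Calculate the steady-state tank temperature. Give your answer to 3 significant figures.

66.2 °C

M c_p dT/dt = ṁ c_p (T_in − T) + Q̇.
At steady state dT/dt = 0 ⇒ T_ss = T_in + Q̇/(ṁ c_p) = 32.3 + 69.2/(1.01·2.02) = 66.218 °C.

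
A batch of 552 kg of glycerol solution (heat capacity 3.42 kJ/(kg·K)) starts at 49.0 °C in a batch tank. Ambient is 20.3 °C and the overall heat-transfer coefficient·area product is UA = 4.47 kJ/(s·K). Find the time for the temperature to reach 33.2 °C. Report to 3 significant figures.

338 s

M c_p dT/dt = −UA(T − T_amb).
τ = M c_p/UA = 422.34 s; T_ss = T_amb = 20.300 °C.
T(t) = T_ss + (T₀ − T_ss)e^(−t/τ); set T = 33.2:
t = −τ ln[(T − T_ss)/(T₀ − T_ss)] = −422.34 · ln(0.44948) = 337.73 s.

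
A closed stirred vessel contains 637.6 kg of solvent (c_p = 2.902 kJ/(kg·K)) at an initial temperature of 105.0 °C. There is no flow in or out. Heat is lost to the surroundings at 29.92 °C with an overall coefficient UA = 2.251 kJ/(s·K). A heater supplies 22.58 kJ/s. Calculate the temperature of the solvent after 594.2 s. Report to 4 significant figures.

71.52 °C

Lumped-capacitance energy balance: M c_p dT/dt = UA(T_amb − T) + Q̇.
dT/dt = (T_ss − T)/τ with T_ss = T_amb + Q̇/UA = 29.92 + 22.58/2.251 = 39.9511 °C, τ = M c_p/UA = 637.6·2.902/2.251 = 821.997 s.
Integrating: T(t) = T_ss + (T₀ − T_ss) e^(−t/τ).
T(594.2) = 39.9511 + (65.0489)·0.485355 = 71.5229 °C.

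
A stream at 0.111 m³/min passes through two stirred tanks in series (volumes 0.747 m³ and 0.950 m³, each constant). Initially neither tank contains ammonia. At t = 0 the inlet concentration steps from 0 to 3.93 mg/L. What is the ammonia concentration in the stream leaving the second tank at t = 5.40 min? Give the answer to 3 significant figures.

0.626 mg/L

Each tank obeys Vᵢ dCᵢ/dt = Q(Cᵢ₋₁ − Cᵢ), so τᵢ = Vᵢ/Q.
τ₁ = 0.747/0.111 = 6.7297 min; τ₂ = 0.950/0.111 = 8.5586 min.
Solving the cascade with C₁(0)=C₂(0)=0 gives C₂(t) = C_in[1 − (τ₁ e^(−t/τ₁) − τ₂ e^(−t/τ₂))/(τ₁ − τ₂)].
At t = 5.40: e^(−t/τ₁) = 0.44825, e^(−t/τ₂) = 0.53209.
C₂ = 3.93·[1 − (6.7297·0.44825 − 8.5586·0.53209)/(-1.8288)] = 3.93·0.15940 = 0.62643 mg/L.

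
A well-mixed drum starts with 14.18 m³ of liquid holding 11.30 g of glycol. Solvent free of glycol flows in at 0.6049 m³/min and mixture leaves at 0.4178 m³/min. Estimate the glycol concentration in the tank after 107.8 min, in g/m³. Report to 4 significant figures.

Let m(t) be the amount of glycol. Volume: V(t) = V₀ + (Q_in − Q_out) t = 14.18 + 0.187100 t; V(107.8) = 34.3494 m³.
No glycol enters, so dm/dt = −Q_out · (m/V).
Separate: dm/m = −Q_out dt/V(t) ⇒ ln(m/m₀) = −(Q_out/(Q_in−Q_out)) ln(V/V₀).
m = m₀ (V₀/V)^(Q_out/(Q_in−Q_out)) = 11.30 × (14.18/34.3494)^(2.23303) = 1.56694 g.
C = m/V = 1.56694/34.3494 = 0.0456178 g/m³.

0.04562 g/m³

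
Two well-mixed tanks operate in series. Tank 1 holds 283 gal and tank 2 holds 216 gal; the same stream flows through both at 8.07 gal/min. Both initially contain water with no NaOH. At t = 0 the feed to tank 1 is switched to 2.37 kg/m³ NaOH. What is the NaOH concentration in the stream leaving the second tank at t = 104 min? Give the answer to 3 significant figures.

Time constants: τᵢ = Vᵢ/Q for each well-mixed tank.
τ₁ = 283/8.07 = 35.068 min; τ₂ = 216/8.07 = 26.766 min.
Solving the cascade with C₁(0)=C₂(0)=0 gives C₂(t) = C_in[1 − (τ₁ e^(−t/τ₁) − τ₂ e^(−t/τ₂))/(τ₁ − τ₂)].
At t = 104: e^(−t/τ₁) = 0.051527, e^(−t/τ₂) = 0.020536.
C₂ = 2.37·[1 − (35.068·0.051527 − 26.766·0.020536)/(8.3024)] = 2.37·0.84856 = 2.0111 kg/m³.

2.01 kg/m³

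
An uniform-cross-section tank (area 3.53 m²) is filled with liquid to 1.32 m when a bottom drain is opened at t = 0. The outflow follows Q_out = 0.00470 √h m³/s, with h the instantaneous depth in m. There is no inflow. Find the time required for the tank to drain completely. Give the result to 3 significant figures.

1730 s

With no inflow, A dh/dt = −0.00470 √h.
Separate and integrate: 2(√h − √h₀) = −(0.00470/A) t.
Set h = 0: 2√h₀ = (0.00470/A) t_empty ⇒ t_empty = 2A√h₀/0.00470.
t_empty = 2·3.53·√1.32/0.00470 = 7.0600·1.1489/0.00470 = 1725.8 s.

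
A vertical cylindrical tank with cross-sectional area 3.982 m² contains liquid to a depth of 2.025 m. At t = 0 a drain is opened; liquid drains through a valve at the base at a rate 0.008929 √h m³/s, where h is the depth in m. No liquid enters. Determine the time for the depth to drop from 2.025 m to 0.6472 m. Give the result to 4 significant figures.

Accumulation of liquid (constant cross-section A): A dh/dt = −0.008929 √h.
Separate and integrate: 2(√h − √h₀) = −(0.008929/A) t.
t = 2A(√h₀ − √h)/0.008929 = 2·3.982·(√2.025 − √0.6472)/0.008929
  = 7.96400 × (1.42302 − 0.804487) / 0.008929 = 551.689 s.

551.7 s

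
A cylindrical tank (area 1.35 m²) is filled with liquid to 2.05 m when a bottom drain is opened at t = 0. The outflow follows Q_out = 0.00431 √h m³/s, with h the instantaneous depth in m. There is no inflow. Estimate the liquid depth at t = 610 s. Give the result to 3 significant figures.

Volume balance on the tank: A dh/dt = −0.00431 √h.
Separate and integrate: 2(√h − √h₀) = −(0.00431/A) t.
√h = √2.05 − 0.00431·610/(2·1.35) = 1.4318 − 0.97374 = 0.45804.
h = 0.45804² = 0.20980 m.

0.210 m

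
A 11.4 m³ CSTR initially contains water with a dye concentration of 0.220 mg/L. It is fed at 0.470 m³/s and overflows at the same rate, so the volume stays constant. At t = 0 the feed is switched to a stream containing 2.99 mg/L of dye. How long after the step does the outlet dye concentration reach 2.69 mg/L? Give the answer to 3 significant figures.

53.9 s

Species balance: V dC/dt = Q(C_in − C) ⇒ τ = V/Q = 24.255 s.
C(t) = C_in + (C₀ − C_in) e^(−t/τ). Set C = 2.69 and solve for t:
e^(−t/τ) = (C − C_in)/(C₀ − C_in) = (2.69 − 2.99)/(0.220 − 2.99) = 0.10830
t = −τ ln(…) = 24.255 × 2.2228 = 53.915 s.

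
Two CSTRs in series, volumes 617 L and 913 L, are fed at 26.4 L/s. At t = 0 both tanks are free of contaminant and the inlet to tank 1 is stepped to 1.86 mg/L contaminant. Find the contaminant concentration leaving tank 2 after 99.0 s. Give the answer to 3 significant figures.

1.59 mg/L

Species balance on tank i: dCᵢ/dt = (Cᵢ₋₁ − Cᵢ)/τᵢ with τᵢ = Vᵢ/Q.
τ₁ = 617/26.4 = 23.371 s; τ₂ = 913/26.4 = 34.583 s.
Solving the cascade with C₁(0)=C₂(0)=0 gives C₂(t) = C_in[1 − (τ₁ e^(−t/τ₁) − τ₂ e^(−t/τ₂))/(τ₁ − τ₂)].
At t = 99.0: e^(−t/τ₁) = 0.014466, e^(−t/τ₂) = 0.057117.
C₂ = 1.86·[1 − (23.371·0.014466 − 34.583·0.057117)/(-11.212)] = 1.86·0.85398 = 1.5884 mg/L.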